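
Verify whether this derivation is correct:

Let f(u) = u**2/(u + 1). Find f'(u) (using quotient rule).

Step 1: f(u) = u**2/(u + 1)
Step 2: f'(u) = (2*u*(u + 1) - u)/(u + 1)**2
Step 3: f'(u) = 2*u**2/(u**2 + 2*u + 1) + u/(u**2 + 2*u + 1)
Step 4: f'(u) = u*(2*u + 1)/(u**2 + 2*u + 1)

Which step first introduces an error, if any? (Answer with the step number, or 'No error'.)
Step 2

Step 2 is incorrect due to a wrong exponent.
The step shows: (2*u*(u + 1) - u)/(u + 1)**2
The correct value should be: (-u**2 + 2*u*(u + 1))/(u + 1)**2

Explanation: The exponent 2 on u was incorrectly written as 1: the term (-u**2 + 2*u*(u + 1))/(u + 1)**2 was incorrectly written as (2*u*(u + 1) - u)/(u + 1)**2
The later steps are derived from this incorrect expression, so the error originates in Step 2.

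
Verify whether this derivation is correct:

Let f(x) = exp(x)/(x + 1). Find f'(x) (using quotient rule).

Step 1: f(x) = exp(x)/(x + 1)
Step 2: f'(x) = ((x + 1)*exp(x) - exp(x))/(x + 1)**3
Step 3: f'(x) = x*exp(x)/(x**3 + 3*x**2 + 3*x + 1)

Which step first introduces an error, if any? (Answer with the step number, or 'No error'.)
Step 2

Step 2 is incorrect due to a wrong exponent.
The step shows: ((x + 1)*exp(x) - exp(x))/(x + 1)**3
The correct value should be: ((x + 1)*exp(x) - exp(x))/(x + 1)**2

Explanation: The exponent -2 on x + 1 was incorrectly written as -3: the term ((x + 1)*exp(x) - exp(x))/(x + 1)**2 was incorrectly written as ((x + 1)*exp(x) - exp(x))/(x + 1)**3
The later steps are derived from this incorrect expression, so the error originates in Step 2.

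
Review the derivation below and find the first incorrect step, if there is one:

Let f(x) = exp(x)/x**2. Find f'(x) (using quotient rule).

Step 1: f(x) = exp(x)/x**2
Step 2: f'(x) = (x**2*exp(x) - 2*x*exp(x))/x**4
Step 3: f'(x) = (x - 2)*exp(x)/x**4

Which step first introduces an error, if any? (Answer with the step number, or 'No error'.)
Step 3

Step 3 is incorrect due to a wrong exponent.
The step shows: (x - 2)*exp(x)/x**4
The correct value should be: (x - 2)*exp(x)/x**3

Explanation: The exponent -3 on x was incorrectly written as -4: the term (x - 2)*exp(x)/x**3 was incorrectly written as (x - 2)*exp(x)/x**4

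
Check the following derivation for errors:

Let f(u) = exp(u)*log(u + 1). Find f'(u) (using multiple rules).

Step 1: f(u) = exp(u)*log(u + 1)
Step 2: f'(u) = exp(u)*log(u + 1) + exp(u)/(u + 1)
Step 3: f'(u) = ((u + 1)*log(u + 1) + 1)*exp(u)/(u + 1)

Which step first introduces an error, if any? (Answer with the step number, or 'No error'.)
No error

All steps in this derivation are correct.
The final answer f'(u) = ((u + 1)*log(u + 1) + 1)*exp(u)/(u + 1) is valid.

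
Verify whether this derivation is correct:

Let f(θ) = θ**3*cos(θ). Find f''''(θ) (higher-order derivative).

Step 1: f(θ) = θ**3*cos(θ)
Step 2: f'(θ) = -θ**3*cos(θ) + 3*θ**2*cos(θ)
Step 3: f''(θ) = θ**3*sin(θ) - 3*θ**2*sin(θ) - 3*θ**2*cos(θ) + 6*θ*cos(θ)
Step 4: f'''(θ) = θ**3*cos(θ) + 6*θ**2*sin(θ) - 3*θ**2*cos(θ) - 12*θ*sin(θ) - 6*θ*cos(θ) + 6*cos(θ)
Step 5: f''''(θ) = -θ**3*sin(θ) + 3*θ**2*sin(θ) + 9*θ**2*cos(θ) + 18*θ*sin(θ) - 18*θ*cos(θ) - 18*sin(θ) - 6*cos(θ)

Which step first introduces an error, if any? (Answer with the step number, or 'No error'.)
Step 2

Step 2 is incorrect due to a wrong trig function.
The step shows: -θ**3*cos(θ) + 3*θ**2*cos(θ)
The correct value should be: -θ**3*sin(θ) + 3*θ**2*cos(θ)

Explanation: sin(θ) was incorrectly written as cos(θ): the term -θ**3*sin(θ) was incorrectly written as -θ**3*cos(θ)
The later steps are derived from this incorrect expression, so the error originates in Step 2.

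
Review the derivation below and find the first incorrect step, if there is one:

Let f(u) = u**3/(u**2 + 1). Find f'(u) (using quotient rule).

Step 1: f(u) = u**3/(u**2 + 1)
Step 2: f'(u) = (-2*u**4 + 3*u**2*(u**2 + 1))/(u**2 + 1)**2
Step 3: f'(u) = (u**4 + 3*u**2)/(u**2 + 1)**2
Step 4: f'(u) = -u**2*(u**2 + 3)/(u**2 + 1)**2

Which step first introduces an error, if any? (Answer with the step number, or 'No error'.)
Step 4

Step 4 is incorrect due to a sign flip.
The step shows: -u**2*(u**2 + 3)/(u**2 + 1)**2
The correct value should be: u**2*(u**2 + 3)/(u**2 + 1)**2

Explanation: The sign of the whole expression was flipped: the term u**2*(u**2 + 3)/(u**2 + 1)**2 was incorrectly written as -u**2*(u**2 + 3)/(u**2 + 1)**2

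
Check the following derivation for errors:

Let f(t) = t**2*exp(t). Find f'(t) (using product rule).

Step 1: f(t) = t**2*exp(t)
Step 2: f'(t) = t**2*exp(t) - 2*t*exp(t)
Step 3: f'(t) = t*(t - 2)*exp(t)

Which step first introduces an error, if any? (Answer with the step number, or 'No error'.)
Step 2

Step 2 is incorrect due to a sign flip.
The step shows: t**2*exp(t) - 2*t*exp(t)
The correct value should be: t**2*exp(t) + 2*t*exp(t)

Explanation: The sign of one term was flipped: the term 2*t*exp(t) was incorrectly written as -2*t*exp(t)
The later steps are derived from this incorrect expression, so the error originates in Step 2.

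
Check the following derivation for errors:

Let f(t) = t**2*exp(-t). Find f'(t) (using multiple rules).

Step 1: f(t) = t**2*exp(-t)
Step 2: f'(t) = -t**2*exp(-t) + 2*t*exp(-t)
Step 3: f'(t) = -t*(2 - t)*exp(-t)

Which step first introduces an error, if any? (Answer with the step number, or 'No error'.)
Step 3

Step 3 is incorrect due to a sign flip.
The step shows: -t*(2 - t)*exp(-t)
The correct value should be: t*(2 - t)*exp(-t)

Explanation: The sign of the whole expression was flipped: the term t*(2 - t)*exp(-t) was incorrectly written as -t*(2 - t)*exp(-t)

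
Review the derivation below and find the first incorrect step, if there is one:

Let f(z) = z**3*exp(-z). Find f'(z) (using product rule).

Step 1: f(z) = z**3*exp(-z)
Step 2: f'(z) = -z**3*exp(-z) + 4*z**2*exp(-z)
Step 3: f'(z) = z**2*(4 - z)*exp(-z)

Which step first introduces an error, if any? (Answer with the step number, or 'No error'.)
Step 2

Step 2 is incorrect due to a wrong coefficient.
The step shows: -z**3*exp(-z) + 4*z**2*exp(-z)
The correct value should be: -z**3*exp(-z) + 3*z**2*exp(-z)

Explanation: The coefficient 3 was incorrectly written as 4: the term 3*z**2*exp(-z) was incorrectly written as 4*z**2*exp(-z)
The later steps are derived from this incorrect expression, so the error originates in Step 2.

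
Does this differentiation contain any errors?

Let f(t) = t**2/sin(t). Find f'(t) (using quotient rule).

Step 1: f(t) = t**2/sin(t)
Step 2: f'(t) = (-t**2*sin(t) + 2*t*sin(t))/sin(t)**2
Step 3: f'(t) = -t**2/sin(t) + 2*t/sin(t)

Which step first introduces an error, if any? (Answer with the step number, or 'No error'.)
Step 2

Step 2 is incorrect due to a wrong trig function.
The step shows: (-t**2*sin(t) + 2*t*sin(t))/sin(t)**2
The correct value should be: (-t**2*cos(t) + 2*t*sin(t))/sin(t)**2

Explanation: cos(t) was incorrectly written as sin(t): the term (-t**2*cos(t) + 2*t*sin(t))/sin(t)**2 was incorrectly written as (-t**2*sin(t) + 2*t*sin(t))/sin(t)**2
The later steps are derived from this incorrect expression, so the error originates in Step 2.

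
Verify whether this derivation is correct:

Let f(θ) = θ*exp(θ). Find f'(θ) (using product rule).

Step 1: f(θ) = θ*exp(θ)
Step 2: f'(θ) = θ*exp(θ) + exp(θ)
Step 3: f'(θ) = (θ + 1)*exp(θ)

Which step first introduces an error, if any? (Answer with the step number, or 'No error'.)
No error

All steps in this derivation are correct.
The final answer f'(θ) = (θ + 1)*exp(θ) is valid.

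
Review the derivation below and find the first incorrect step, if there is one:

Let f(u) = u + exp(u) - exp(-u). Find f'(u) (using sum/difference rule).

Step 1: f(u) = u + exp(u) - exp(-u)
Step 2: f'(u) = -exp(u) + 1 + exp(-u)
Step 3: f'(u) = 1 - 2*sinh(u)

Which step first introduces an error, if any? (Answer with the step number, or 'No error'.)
Step 2

Step 2 is incorrect due to a sign flip.
The step shows: -exp(u) + 1 + exp(-u)
The correct value should be: exp(u) + 1 + exp(-u)

Explanation: The sign of one term was flipped: the term exp(u) was incorrectly written as -exp(u)
The later steps are derived from this incorrect expression, so the error originates in Step 2.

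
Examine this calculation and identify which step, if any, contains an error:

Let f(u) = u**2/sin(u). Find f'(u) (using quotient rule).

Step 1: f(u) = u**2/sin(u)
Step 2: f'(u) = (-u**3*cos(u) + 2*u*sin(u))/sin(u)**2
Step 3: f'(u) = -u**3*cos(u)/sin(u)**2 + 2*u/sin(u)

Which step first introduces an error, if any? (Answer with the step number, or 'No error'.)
Step 2

Step 2 is incorrect due to a wrong exponent.
The step shows: (-u**3*cos(u) + 2*u*sin(u))/sin(u)**2
The correct value should be: (-u**2*cos(u) + 2*u*sin(u))/sin(u)**2

Explanation: The exponent 2 on u was incorrectly written as 3: the term (-u**2*cos(u) + 2*u*sin(u))/sin(u)**2 was incorrectly written as (-u**3*cos(u) + 2*u*sin(u))/sin(u)**2
The later steps are derived from this incorrect expression, so the error originates in Step 2.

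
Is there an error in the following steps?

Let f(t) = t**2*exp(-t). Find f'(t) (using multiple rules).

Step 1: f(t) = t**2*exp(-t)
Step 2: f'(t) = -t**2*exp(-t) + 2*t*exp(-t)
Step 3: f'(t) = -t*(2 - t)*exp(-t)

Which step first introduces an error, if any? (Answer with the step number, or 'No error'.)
Step 3

Step 3 is incorrect due to a sign flip.
The step shows: -t*(2 - t)*exp(-t)
The correct value should be: t*(2 - t)*exp(-t)

Explanation: The sign of the whole expression was flipped: the term t*(2 - t)*exp(-t) was incorrectly written as -t*(2 - t)*exp(-t)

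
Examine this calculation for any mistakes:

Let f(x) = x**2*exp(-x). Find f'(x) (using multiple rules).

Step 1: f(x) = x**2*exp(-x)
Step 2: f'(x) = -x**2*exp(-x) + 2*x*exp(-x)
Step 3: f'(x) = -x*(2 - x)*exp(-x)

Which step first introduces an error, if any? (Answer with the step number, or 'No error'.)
Step 3

Step 3 is incorrect due to a sign flip.
The step shows: -x*(2 - x)*exp(-x)
The correct value should be: x*(2 - x)*exp(-x)

Explanation: The sign of the whole expression was flipped: the term x*(2 - x)*exp(-x) was incorrectly written as -x*(2 - x)*exp(-x)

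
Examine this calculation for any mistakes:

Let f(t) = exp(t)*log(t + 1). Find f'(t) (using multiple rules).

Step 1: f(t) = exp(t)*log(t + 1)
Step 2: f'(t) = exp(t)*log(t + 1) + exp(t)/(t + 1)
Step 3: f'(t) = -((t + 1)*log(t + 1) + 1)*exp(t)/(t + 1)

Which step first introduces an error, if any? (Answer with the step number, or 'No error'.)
Step 3

Step 3 is incorrect due to a sign flip.
The step shows: -((t + 1)*log(t + 1) + 1)*exp(t)/(t + 1)
The correct value should be: ((t + 1)*log(t + 1) + 1)*exp(t)/(t + 1)

Explanation: The sign of the whole expression was flipped: the term ((t + 1)*log(t + 1) + 1)*exp(t)/(t + 1) was incorrectly written as -((t + 1)*log(t + 1) + 1)*exp(t)/(t + 1)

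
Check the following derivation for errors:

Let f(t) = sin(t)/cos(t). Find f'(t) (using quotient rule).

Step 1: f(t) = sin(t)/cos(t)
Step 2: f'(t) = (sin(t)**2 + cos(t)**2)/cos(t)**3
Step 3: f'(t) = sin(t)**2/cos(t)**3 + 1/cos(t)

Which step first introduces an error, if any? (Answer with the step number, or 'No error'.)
Step 2

Step 2 is incorrect due to a wrong exponent.
The step shows: (sin(t)**2 + cos(t)**2)/cos(t)**3
The correct value should be: (sin(t)**2 + cos(t)**2)/cos(t)**2

Explanation: The exponent -2 on cos(t) was incorrectly written as -3: the term (sin(t)**2 + cos(t)**2)/cos(t)**2 was incorrectly written as (sin(t)**2 + cos(t)**2)/cos(t)**3
The later steps are derived from this incorrect expression, so the error originates in Step 2.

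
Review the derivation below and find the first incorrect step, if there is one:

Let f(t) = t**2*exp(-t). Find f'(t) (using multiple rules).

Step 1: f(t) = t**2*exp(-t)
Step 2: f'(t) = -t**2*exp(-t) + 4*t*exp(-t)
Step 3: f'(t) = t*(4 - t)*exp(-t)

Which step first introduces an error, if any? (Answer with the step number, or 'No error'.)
Step 2

Step 2 is incorrect due to a wrong coefficient.
The step shows: -t**2*exp(-t) + 4*t*exp(-t)
The correct value should be: -t**2*exp(-t) + 2*t*exp(-t)

Explanation: The coefficient 2 was incorrectly written as 4: the term 2*t*exp(-t) was incorrectly written as 4*t*exp(-t)
The later steps are derived from this incorrect expression, so the error originates in Step 2.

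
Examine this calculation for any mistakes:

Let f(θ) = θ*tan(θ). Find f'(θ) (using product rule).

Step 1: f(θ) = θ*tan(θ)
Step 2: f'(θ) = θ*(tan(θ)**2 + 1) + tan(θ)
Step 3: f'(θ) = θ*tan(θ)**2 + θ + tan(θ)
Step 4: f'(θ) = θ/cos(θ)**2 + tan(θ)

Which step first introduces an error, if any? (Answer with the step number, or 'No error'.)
No error

All steps in this derivation are correct.
The final answer f'(θ) = θ/cos(θ)**2 + tan(θ) is valid.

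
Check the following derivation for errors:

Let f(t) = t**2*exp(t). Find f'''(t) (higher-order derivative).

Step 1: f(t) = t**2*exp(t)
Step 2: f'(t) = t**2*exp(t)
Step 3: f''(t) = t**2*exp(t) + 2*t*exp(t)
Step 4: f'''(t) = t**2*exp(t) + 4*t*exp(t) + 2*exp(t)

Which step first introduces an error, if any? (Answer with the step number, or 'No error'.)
Step 2

Step 2 is incorrect due to a dropped term.
The step shows: t**2*exp(t)
The correct value should be: t**2*exp(t) + 2*t*exp(t)

Explanation: A term was dropped: the term 2*t*exp(t) was incorrectly omitted
The later steps are derived from this incorrect expression, so the error originates in Step 2.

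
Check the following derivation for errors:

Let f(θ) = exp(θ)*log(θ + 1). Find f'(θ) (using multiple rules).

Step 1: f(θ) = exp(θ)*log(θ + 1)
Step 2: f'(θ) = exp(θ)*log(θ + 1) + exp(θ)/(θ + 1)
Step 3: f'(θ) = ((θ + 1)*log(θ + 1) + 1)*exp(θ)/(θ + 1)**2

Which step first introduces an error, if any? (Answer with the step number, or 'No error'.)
Step 3

Step 3 is incorrect due to a wrong exponent.
The step shows: ((θ + 1)*log(θ + 1) + 1)*exp(θ)/(θ + 1)**2
The correct value should be: ((θ + 1)*log(θ + 1) + 1)*exp(θ)/(θ + 1)

Explanation: The exponent -1 on θ + 1 was incorrectly written as -2: the term ((θ + 1)*log(θ + 1) + 1)*exp(θ)/(θ + 1) was incorrectly written as ((θ + 1)*log(θ + 1) + 1)*exp(θ)/(θ + 1)**2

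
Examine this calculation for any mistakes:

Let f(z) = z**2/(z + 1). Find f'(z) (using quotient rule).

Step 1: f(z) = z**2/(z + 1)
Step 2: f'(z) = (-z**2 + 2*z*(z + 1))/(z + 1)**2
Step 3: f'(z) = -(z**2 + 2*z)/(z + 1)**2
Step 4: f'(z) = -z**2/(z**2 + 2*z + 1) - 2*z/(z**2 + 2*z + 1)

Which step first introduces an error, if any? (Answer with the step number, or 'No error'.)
Step 3

Step 3 is incorrect due to a sign flip.
The step shows: -(z**2 + 2*z)/(z + 1)**2
The correct value should be: (z**2 + 2*z)/(z + 1)**2

Explanation: The sign of the whole expression was flipped: the term (z**2 + 2*z)/(z + 1)**2 was incorrectly written as -(z**2 + 2*z)/(z + 1)**2
The later steps are derived from this incorrect expression, so the error originates in Step 3.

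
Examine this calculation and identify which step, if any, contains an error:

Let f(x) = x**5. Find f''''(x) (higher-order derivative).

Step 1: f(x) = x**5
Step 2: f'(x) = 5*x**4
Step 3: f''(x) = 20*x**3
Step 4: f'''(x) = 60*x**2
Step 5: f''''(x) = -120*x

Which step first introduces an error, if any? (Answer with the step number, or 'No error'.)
Step 5

Step 5 is incorrect due to a sign flip.
The step shows: -120*x
The correct value should be: 120*x

Explanation: The sign of the whole expression was flipped: the term 120*x was incorrectly written as -120*x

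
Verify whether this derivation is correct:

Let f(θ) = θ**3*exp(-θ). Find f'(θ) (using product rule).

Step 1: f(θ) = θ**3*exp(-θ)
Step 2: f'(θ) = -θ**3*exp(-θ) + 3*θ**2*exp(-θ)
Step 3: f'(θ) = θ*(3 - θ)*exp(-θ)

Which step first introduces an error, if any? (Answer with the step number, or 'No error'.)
Step 3

Step 3 is incorrect due to a wrong exponent.
The step shows: θ*(3 - θ)*exp(-θ)
The correct value should be: θ**2*(3 - θ)*exp(-θ)

Explanation: The exponent 2 on θ was incorrectly written as 1: the term θ**2*(3 - θ)*exp(-θ) was incorrectly written as θ*(3 - θ)*exp(-θ)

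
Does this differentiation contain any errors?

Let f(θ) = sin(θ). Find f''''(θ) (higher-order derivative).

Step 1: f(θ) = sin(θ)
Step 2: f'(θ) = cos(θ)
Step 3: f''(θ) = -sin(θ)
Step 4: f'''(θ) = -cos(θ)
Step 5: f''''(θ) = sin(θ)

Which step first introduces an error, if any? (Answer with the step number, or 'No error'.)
No error

All steps in this derivation are correct.
The final answer f''''(θ) = sin(θ) is valid.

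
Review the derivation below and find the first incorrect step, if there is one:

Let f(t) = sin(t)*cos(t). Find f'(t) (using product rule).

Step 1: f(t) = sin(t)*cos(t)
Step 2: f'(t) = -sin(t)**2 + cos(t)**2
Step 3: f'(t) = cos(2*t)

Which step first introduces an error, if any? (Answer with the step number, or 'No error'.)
No error

All steps in this derivation are correct.
The final answer f'(t) = cos(2*t) is valid.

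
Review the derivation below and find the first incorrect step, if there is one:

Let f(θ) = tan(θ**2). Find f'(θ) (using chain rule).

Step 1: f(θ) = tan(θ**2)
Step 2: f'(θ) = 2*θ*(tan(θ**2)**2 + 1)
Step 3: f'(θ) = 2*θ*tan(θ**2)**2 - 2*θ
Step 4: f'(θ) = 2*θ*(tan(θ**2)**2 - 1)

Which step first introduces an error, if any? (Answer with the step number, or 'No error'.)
Step 3

Step 3 is incorrect due to a sign flip.
The step shows: 2*θ*tan(θ**2)**2 - 2*θ
The correct value should be: 2*θ*tan(θ**2)**2 + 2*θ

Explanation: The sign of one term was flipped: the term 2*θ was incorrectly written as -2*θ
The later steps are derived from this incorrect expression, so the error originates in Step 3.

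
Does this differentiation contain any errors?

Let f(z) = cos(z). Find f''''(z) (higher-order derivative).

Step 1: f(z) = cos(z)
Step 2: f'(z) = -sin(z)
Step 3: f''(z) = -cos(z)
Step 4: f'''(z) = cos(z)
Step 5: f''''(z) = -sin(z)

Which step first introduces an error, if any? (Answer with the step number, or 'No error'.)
Step 4

Step 4 is incorrect due to a wrong trig function.
The step shows: cos(z)
The correct value should be: sin(z)

Explanation: sin(z) was incorrectly written as cos(z): the term sin(z) was incorrectly written as cos(z)
The later steps are derived from this incorrect expression, so the error originates in Step 4.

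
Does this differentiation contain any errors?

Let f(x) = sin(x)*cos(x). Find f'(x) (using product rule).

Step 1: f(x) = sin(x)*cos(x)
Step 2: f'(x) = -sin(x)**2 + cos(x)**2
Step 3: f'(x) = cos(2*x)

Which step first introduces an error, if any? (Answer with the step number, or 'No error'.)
No error

All steps in this derivation are correct.
The final answer f'(x) = cos(2*x) is valid.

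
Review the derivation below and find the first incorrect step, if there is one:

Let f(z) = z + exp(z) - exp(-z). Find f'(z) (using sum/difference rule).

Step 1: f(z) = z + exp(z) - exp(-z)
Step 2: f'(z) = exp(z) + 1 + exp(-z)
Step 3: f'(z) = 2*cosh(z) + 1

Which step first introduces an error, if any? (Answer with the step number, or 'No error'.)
No error

All steps in this derivation are correct.
The final answer f'(z) = 2*cosh(z) + 1 is valid.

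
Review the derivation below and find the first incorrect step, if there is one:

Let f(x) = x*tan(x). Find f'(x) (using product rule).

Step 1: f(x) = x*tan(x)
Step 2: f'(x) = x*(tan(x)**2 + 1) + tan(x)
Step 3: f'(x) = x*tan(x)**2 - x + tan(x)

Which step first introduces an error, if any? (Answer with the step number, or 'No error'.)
Step 3

Step 3 is incorrect due to a sign flip.
The step shows: x*tan(x)**2 - x + tan(x)
The correct value should be: x*tan(x)**2 + x + tan(x)

Explanation: The sign of one term was flipped: the term x was incorrectly written as -x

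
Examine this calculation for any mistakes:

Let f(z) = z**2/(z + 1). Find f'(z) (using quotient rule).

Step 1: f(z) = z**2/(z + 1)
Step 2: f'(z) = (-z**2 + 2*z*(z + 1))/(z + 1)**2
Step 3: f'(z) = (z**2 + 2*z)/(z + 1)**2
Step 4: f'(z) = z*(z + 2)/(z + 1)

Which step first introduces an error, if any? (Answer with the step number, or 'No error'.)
Step 4

Step 4 is incorrect due to a wrong exponent.
The step shows: z*(z + 2)/(z + 1)
The correct value should be: z*(z + 2)/(z + 1)**2

Explanation: The exponent -2 on z + 1 was incorrectly written as -1: the term z*(z + 2)/(z + 1)**2 was incorrectly written as z*(z + 2)/(z + 1)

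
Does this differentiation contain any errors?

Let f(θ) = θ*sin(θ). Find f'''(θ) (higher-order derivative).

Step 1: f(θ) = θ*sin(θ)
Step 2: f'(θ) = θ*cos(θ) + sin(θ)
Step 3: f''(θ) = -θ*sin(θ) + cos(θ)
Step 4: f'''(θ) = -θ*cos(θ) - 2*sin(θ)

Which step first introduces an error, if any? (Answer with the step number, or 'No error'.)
Step 3

Step 3 is incorrect due to a wrong coefficient.
The step shows: -θ*sin(θ) + cos(θ)
The correct value should be: -θ*sin(θ) + 2*cos(θ)

Explanation: The coefficient 2 was incorrectly written as 1: the term 2*cos(θ) was incorrectly written as cos(θ)
The later steps are derived from this incorrect expression, so the error originates in Step 3.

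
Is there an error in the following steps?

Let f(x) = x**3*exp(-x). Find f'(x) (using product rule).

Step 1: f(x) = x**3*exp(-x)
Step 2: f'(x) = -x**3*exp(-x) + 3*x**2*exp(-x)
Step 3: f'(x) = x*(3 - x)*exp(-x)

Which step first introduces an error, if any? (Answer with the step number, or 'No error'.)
Step 3

Step 3 is incorrect due to a wrong exponent.
The step shows: x*(3 - x)*exp(-x)
The correct value should be: x**2*(3 - x)*exp(-x)

Explanation: The exponent 2 on x was incorrectly written as 1: the term x**2*(3 - x)*exp(-x) was incorrectly written as x*(3 - x)*exp(-x)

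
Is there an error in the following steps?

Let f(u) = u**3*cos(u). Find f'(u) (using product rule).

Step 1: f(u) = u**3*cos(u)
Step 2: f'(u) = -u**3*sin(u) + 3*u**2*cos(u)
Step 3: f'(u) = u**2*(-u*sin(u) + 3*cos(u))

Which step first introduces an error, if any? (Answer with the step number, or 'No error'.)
No error

All steps in this derivation are correct.
The final answer f'(u) = u**2*(-u*sin(u) + 3*cos(u)) is valid.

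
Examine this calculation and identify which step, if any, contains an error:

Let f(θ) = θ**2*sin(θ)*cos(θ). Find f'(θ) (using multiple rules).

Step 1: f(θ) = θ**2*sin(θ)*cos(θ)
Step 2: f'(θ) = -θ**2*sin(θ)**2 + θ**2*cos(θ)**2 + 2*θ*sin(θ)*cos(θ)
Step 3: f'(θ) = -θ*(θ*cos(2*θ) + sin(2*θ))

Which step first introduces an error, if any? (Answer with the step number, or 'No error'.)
Step 3

Step 3 is incorrect due to a sign flip.
The step shows: -θ*(θ*cos(2*θ) + sin(2*θ))
The correct value should be: θ*(θ*cos(2*θ) + sin(2*θ))

Explanation: The sign of the whole expression was flipped: the term θ*(θ*cos(2*θ) + sin(2*θ)) was incorrectly written as -θ*(θ*cos(2*θ) + sin(2*θ))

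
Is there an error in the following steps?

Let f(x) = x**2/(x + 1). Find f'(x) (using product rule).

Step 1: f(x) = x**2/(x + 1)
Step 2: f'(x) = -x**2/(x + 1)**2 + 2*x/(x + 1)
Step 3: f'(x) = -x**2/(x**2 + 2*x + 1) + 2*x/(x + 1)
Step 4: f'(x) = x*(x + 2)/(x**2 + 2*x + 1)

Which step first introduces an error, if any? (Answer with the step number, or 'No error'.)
No error

All steps in this derivation are correct.
The final answer f'(x) = x*(x + 2)/(x**2 + 2*x + 1) is valid.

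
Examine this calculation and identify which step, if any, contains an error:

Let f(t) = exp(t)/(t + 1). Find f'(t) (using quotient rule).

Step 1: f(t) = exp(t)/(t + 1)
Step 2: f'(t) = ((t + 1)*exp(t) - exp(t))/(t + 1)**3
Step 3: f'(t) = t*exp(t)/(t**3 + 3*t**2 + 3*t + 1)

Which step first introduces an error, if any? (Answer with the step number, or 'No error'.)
Step 2

Step 2 is incorrect due to a wrong exponent.
The step shows: ((t + 1)*exp(t) - exp(t))/(t + 1)**3
The correct value should be: ((t + 1)*exp(t) - exp(t))/(t + 1)**2

Explanation: The exponent -2 on t + 1 was incorrectly written as -3: the term ((t + 1)*exp(t) - exp(t))/(t + 1)**2 was incorrectly written as ((t + 1)*exp(t) - exp(t))/(t + 1)**3
The later steps are derived from this incorrect expression, so the error originates in Step 2.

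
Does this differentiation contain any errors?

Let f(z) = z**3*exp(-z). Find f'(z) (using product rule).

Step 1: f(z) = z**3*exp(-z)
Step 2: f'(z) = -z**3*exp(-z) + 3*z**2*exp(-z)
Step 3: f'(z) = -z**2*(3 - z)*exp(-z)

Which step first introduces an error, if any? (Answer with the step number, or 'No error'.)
Step 3

Step 3 is incorrect due to a sign flip.
The step shows: -z**2*(3 - z)*exp(-z)
The correct value should be: z**2*(3 - z)*exp(-z)

Explanation: The sign of the whole expression was flipped: the term z**2*(3 - z)*exp(-z) was incorrectly written as -z**2*(3 - z)*exp(-z)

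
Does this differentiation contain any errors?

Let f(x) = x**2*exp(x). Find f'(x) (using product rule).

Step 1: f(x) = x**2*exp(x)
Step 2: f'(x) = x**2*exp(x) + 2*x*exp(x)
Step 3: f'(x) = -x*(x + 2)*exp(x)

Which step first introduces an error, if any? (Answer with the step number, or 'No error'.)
Step 3

Step 3 is incorrect due to a sign flip.
The step shows: -x*(x + 2)*exp(x)
The correct value should be: x*(x + 2)*exp(x)

Explanation: The sign of the whole expression was flipped: the term x*(x + 2)*exp(x) was incorrectly written as -x*(x + 2)*exp(x)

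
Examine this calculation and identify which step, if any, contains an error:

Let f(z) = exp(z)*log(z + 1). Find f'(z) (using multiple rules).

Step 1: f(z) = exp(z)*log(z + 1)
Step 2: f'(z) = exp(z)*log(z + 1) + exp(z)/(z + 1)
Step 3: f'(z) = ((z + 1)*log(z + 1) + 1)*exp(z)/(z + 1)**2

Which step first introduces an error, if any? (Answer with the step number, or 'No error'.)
Step 3

Step 3 is incorrect due to a wrong exponent.
The step shows: ((z + 1)*log(z + 1) + 1)*exp(z)/(z + 1)**2
The correct value should be: ((z + 1)*log(z + 1) + 1)*exp(z)/(z + 1)

Explanation: The exponent -1 on z + 1 was incorrectly written as -2: the term ((z + 1)*log(z + 1) + 1)*exp(z)/(z + 1) was incorrectly written as ((z + 1)*log(z + 1) + 1)*exp(z)/(z + 1)**2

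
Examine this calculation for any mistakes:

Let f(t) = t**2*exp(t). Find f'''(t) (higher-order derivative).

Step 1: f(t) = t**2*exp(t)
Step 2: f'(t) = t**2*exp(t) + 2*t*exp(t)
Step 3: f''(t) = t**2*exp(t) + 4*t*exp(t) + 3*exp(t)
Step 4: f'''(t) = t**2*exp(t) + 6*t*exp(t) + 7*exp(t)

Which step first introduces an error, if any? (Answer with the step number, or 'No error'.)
Step 3

Step 3 is incorrect due to a wrong coefficient.
The step shows: t**2*exp(t) + 4*t*exp(t) + 3*exp(t)
The correct value should be: t**2*exp(t) + 4*t*exp(t) + 2*exp(t)

Explanation: The coefficient 2 was incorrectly written as 3: the term 2*exp(t) was incorrectly written as 3*exp(t)
The later steps are derived from this incorrect expression, so the error originates in Step 3.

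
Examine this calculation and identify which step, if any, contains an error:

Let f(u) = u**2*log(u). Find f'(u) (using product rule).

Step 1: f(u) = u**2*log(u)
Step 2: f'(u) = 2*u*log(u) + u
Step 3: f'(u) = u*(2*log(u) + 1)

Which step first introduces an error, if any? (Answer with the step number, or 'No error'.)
No error

All steps in this derivation are correct.
The final answer f'(u) = u*(2*log(u) + 1) is valid.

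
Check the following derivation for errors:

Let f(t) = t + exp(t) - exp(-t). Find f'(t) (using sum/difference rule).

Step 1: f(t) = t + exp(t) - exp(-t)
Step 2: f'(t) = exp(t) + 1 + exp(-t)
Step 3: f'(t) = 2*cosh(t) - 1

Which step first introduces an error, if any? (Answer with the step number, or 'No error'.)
Step 3

Step 3 is incorrect due to a sign flip.
The step shows: 2*cosh(t) - 1
The correct value should be: 2*cosh(t) + 1

Explanation: The sign of one term was flipped: the term 1 was incorrectly written as -1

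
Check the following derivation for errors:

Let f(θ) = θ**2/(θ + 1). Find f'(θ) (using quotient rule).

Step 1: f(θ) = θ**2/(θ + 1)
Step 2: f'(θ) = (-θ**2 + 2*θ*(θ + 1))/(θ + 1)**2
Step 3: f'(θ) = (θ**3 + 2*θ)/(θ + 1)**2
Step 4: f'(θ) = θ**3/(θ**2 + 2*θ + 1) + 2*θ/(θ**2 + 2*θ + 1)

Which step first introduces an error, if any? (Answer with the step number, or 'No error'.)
Step 3

Step 3 is incorrect due to a wrong exponent.
The step shows: (θ**3 + 2*θ)/(θ + 1)**2
The correct value should be: (θ**2 + 2*θ)/(θ + 1)**2

Explanation: The exponent 2 on θ was incorrectly written as 3: the term (θ**2 + 2*θ)/(θ + 1)**2 was incorrectly written as (θ**3 + 2*θ)/(θ + 1)**2
The later steps are derived from this incorrect expression, so the error originates in Step 3.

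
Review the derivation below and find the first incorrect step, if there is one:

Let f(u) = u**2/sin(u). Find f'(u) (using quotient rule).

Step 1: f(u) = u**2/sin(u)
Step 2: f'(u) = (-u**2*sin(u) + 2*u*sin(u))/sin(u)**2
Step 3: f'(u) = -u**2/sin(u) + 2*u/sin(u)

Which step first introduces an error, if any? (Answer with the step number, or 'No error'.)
Step 2

Step 2 is incorrect due to a wrong trig function.
The step shows: (-u**2*sin(u) + 2*u*sin(u))/sin(u)**2
The correct value should be: (-u**2*cos(u) + 2*u*sin(u))/sin(u)**2

Explanation: cos(u) was incorrectly written as sin(u): the term (-u**2*cos(u) + 2*u*sin(u))/sin(u)**2 was incorrectly written as (-u**2*sin(u) + 2*u*sin(u))/sin(u)**2
The later steps are derived from this incorrect expression, so the error originates in Step 2.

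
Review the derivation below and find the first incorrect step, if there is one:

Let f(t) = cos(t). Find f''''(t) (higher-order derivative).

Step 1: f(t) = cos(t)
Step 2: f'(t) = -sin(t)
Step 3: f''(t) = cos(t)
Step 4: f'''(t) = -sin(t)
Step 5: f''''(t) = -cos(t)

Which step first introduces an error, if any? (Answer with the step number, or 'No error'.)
Step 3

Step 3 is incorrect due to a sign flip.
The step shows: cos(t)
The correct value should be: -cos(t)

Explanation: The sign of the whole expression was flipped: the term -cos(t) was incorrectly written as cos(t)
The later steps are derived from this incorrect expression, so the error originates in Step 3.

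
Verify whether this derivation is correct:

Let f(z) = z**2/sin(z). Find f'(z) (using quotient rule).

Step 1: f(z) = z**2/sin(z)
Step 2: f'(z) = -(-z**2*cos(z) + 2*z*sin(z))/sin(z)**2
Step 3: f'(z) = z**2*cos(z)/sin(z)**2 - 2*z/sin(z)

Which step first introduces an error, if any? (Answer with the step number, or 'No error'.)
Step 2

Step 2 is incorrect due to a sign flip.
The step shows: -(-z**2*cos(z) + 2*z*sin(z))/sin(z)**2
The correct value should be: (-z**2*cos(z) + 2*z*sin(z))/sin(z)**2

Explanation: The sign of the whole expression was flipped: the term (-z**2*cos(z) + 2*z*sin(z))/sin(z)**2 was incorrectly written as -(-z**2*cos(z) + 2*z*sin(z))/sin(z)**2
The later steps are derived from this incorrect expression, so the error originates in Step 2.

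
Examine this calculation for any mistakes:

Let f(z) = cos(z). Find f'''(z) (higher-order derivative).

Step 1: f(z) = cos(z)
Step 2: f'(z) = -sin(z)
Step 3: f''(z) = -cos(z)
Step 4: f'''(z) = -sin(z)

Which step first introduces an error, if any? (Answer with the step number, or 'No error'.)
Step 4

Step 4 is incorrect due to a sign flip.
The step shows: -sin(z)
The correct value should be: sin(z)

Explanation: The sign of the whole expression was flipped: the term sin(z) was incorrectly written as -sin(z)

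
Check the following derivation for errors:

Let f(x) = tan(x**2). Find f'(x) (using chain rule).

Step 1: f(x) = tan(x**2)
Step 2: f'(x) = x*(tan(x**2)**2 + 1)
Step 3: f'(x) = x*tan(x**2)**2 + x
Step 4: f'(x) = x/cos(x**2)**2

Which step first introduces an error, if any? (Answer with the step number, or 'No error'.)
Step 2

Step 2 is incorrect due to a wrong coefficient.
The step shows: x*(tan(x**2)**2 + 1)
The correct value should be: 2*x*(tan(x**2)**2 + 1)

Explanation: The coefficient 2 was incorrectly written as 1: the term 2*x*(tan(x**2)**2 + 1) was incorrectly written as x*(tan(x**2)**2 + 1)
The later steps are derived from this incorrect expression, so the error originates in Step 2.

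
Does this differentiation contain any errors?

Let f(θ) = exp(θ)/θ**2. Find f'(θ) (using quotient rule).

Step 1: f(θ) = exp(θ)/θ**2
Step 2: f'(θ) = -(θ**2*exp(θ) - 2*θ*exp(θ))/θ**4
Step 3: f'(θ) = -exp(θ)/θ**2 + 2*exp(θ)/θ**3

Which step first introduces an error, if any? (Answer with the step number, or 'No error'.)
Step 2

Step 2 is incorrect due to a sign flip.
The step shows: -(θ**2*exp(θ) - 2*θ*exp(θ))/θ**4
The correct value should be: (θ**2*exp(θ) - 2*θ*exp(θ))/θ**4

Explanation: The sign of the whole expression was flipped: the term (θ**2*exp(θ) - 2*θ*exp(θ))/θ**4 was incorrectly written as -(θ**2*exp(θ) - 2*θ*exp(θ))/θ**4
The later steps are derived from this incorrect expression, so the error originates in Step 2.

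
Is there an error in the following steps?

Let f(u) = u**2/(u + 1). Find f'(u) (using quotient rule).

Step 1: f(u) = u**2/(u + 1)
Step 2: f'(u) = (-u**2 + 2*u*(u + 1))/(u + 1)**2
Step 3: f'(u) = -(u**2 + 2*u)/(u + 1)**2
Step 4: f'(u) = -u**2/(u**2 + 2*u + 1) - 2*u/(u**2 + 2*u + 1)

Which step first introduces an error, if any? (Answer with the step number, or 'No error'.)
Step 3

Step 3 is incorrect due to a sign flip.
The step shows: -(u**2 + 2*u)/(u + 1)**2
The correct value should be: (u**2 + 2*u)/(u + 1)**2

Explanation: The sign of the whole expression was flipped: the term (u**2 + 2*u)/(u + 1)**2 was incorrectly written as -(u**2 + 2*u)/(u + 1)**2
The later steps are derived from this incorrect expression, so the error originates in Step 3.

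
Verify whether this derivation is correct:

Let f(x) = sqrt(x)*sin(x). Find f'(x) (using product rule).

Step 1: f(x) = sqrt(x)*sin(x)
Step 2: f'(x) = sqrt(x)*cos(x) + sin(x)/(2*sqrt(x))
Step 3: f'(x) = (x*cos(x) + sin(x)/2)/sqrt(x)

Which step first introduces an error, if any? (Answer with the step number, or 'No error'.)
No error

All steps in this derivation are correct.
The final answer f'(x) = (x*cos(x) + sin(x)/2)/sqrt(x) is valid.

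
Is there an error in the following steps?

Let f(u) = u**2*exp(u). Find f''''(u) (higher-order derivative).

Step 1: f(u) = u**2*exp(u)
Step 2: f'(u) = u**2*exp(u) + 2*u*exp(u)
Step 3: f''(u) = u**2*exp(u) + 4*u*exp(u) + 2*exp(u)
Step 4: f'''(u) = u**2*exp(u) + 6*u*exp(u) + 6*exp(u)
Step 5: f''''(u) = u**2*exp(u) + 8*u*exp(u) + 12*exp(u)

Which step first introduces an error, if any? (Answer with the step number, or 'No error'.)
No error

All steps in this derivation are correct.
The final answer f''''(u) = u**2*exp(u) + 8*u*exp(u) + 12*exp(u) is valid.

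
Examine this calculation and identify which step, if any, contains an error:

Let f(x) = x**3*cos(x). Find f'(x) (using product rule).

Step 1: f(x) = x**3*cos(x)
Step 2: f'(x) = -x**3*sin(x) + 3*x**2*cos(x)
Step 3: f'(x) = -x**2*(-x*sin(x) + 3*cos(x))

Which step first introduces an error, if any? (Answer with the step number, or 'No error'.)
Step 3

Step 3 is incorrect due to a sign flip.
The step shows: -x**2*(-x*sin(x) + 3*cos(x))
The correct value should be: x**2*(-x*sin(x) + 3*cos(x))

Explanation: The sign of the whole expression was flipped: the term x**2*(-x*sin(x) + 3*cos(x)) was incorrectly written as -x**2*(-x*sin(x) + 3*cos(x))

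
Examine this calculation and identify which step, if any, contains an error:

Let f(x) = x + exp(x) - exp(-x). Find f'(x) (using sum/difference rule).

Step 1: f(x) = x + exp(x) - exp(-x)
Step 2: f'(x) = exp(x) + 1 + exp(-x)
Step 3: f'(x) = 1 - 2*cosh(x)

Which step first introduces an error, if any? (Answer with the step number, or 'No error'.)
Step 3

Step 3 is incorrect due to a sign flip.
The step shows: 1 - 2*cosh(x)
The correct value should be: 2*cosh(x) + 1

Explanation: The sign of one term was flipped: the term 2*cosh(x) was incorrectly written as -2*cosh(x)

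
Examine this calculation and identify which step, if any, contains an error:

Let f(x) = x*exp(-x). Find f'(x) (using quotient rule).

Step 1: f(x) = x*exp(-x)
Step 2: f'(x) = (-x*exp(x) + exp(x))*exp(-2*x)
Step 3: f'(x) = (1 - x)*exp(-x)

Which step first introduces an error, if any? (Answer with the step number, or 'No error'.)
No error

All steps in this derivation are correct.
The final answer f'(x) = (1 - x)*exp(-x) is valid.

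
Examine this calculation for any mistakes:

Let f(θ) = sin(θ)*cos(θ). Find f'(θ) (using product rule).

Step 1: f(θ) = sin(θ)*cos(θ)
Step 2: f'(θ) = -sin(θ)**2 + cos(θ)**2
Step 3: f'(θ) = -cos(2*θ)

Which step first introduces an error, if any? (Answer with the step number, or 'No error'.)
Step 3

Step 3 is incorrect due to a sign flip.
The step shows: -cos(2*θ)
The correct value should be: cos(2*θ)

Explanation: The sign of the whole expression was flipped: the term cos(2*θ) was incorrectly written as -cos(2*θ)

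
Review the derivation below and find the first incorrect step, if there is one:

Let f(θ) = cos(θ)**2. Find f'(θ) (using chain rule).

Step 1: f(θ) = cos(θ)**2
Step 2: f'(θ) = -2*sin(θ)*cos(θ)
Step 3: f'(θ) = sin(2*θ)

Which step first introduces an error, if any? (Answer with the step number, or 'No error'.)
Step 3

Step 3 is incorrect due to a sign flip.
The step shows: sin(2*θ)
The correct value should be: -sin(2*θ)

Explanation: The sign of the whole expression was flipped: the term -sin(2*θ) was incorrectly written as sin(2*θ)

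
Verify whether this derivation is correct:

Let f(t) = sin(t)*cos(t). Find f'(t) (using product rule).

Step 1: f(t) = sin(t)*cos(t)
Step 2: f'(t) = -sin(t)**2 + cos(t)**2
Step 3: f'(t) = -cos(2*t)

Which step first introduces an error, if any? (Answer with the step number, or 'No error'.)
Step 3

Step 3 is incorrect due to a sign flip.
The step shows: -cos(2*t)
The correct value should be: cos(2*t)

Explanation: The sign of the whole expression was flipped: the term cos(2*t) was incorrectly written as -cos(2*t)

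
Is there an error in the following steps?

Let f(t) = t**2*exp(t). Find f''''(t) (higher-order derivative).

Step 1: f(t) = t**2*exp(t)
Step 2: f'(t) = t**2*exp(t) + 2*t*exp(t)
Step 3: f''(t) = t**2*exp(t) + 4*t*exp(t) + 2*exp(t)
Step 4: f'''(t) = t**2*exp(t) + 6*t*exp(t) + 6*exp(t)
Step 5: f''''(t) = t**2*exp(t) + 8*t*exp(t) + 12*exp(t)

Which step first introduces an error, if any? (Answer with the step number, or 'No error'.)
No error

All steps in this derivation are correct.
The final answer f''''(t) = t**2*exp(t) + 8*t*exp(t) + 12*exp(t) is valid.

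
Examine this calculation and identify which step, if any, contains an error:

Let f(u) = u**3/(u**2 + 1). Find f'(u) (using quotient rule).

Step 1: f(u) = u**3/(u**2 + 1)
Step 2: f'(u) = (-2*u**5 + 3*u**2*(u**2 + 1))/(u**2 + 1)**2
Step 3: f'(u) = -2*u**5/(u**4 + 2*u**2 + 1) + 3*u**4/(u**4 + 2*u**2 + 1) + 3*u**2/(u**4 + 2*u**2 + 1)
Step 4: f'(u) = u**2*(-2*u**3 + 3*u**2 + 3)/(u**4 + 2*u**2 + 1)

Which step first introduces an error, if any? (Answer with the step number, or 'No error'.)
Step 2

Step 2 is incorrect due to a wrong exponent.
The step shows: (-2*u**5 + 3*u**2*(u**2 + 1))/(u**2 + 1)**2
The correct value should be: (-2*u**4 + 3*u**2*(u**2 + 1))/(u**2 + 1)**2

Explanation: The exponent 4 on u was incorrectly written as 5: the term (-2*u**4 + 3*u**2*(u**2 + 1))/(u**2 + 1)**2 was incorrectly written as (-2*u**5 + 3*u**2*(u**2 + 1))/(u**2 + 1)**2
The later steps are derived from this incorrect expression, so the error originates in Step 2.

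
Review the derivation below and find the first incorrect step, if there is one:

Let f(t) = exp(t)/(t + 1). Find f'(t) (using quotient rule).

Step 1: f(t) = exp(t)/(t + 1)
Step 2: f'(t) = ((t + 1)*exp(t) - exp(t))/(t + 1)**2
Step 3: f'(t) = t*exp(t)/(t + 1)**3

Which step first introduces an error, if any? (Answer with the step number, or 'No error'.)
Step 3

Step 3 is incorrect due to a wrong exponent.
The step shows: t*exp(t)/(t + 1)**3
The correct value should be: t*exp(t)/(t + 1)**2

Explanation: The exponent -2 on t + 1 was incorrectly written as -3: the term t*exp(t)/(t + 1)**2 was incorrectly written as t*exp(t)/(t + 1)**3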